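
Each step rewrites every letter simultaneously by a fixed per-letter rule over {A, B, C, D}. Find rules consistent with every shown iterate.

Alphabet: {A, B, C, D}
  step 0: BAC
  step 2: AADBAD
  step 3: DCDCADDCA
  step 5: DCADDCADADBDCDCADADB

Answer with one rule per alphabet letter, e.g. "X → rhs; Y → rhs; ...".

  step 2 ⇒ step 3: AADBAD ⇒ DC·DC·A·D·DC·A
    A ↦ DC
    B ↦ D
    D ↦ A
    C ↦ DB  (constrained at step 0)

A->DC, B->D, C->DB, D->A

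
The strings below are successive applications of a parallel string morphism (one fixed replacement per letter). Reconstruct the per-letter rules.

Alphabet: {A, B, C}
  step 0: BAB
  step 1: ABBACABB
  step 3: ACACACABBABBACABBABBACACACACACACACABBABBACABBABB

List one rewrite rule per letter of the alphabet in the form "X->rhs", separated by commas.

  step 0 ⇒ step 1: BAB ⇒ ABB·AC·ABB
    A ↦ AC
    B ↦ ABB
    C ↦ AC  (constrained at step 1)

A->AC, B->ABB, C->AC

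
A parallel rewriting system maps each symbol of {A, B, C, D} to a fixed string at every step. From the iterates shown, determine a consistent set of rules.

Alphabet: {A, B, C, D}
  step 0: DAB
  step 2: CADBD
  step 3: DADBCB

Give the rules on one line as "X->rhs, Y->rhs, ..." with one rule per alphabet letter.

A->AD, B->C, C->D, D->B

  step 2 ⇒ step 3: CADBD ⇒ D·AD·B·C·B
    A ↦ AD
    B ↦ C
    C ↦ D
    D ↦ B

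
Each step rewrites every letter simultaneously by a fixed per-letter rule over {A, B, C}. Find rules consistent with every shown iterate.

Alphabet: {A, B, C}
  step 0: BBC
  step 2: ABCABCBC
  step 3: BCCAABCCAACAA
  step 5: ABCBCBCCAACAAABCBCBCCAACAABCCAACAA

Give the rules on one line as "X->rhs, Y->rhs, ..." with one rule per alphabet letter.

A->BC, B->CA, C->A

  step 2 ⇒ step 3: ABCABCBC ⇒ BC·CA·A·BC·CA·A·CA·A
    A ↦ BC
    B ↦ CA
    C ↦ A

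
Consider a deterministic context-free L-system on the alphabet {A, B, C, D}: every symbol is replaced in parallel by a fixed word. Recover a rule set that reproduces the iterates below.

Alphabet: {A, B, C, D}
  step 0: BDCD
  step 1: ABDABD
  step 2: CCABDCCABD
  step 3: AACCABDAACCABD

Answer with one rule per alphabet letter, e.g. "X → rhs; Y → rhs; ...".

  step 2 ⇒ step 3: CCABDCCABD ⇒ A·A·CC·A·BD·A·A·CC·A·BD
    A ↦ CC
    B ↦ A
    C ↦ A
    D ↦ BD

A->CC, B->A, C->A, D->BD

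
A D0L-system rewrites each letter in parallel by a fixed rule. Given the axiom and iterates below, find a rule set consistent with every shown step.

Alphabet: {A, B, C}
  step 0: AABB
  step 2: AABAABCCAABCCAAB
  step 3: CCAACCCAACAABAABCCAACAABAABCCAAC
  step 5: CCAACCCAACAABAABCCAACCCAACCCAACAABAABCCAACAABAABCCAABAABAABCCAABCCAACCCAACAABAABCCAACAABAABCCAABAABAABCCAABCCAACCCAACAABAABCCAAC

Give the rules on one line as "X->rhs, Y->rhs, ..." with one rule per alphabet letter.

A->C, B->AAC, C->AAB

  step 2 ⇒ step 3: AABAABCCAABCCAAB ⇒ C·C·AAC·C·C·AAC·AAB·AAB·C·C·AAC·AAB·AAB·C·C·AAC
    A ↦ C
    B ↦ AAC
    C ↦ AAB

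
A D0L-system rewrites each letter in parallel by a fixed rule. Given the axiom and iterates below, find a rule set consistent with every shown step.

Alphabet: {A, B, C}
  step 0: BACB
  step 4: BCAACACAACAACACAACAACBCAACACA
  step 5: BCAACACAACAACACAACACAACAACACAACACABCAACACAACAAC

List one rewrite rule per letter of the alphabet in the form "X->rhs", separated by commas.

A->AC, B->BC, C->A

  step 4 ⇒ step 5: BCAACACAACAACACAACAACBCAACACA ⇒ BC·A·AC·AC·A·AC·A·AC·AC·A·AC·AC·A·AC·A·AC·AC·A·AC·AC·A·BC·A·AC·AC·A·AC·A·AC
    A ↦ AC
    B ↦ BC
    C ↦ A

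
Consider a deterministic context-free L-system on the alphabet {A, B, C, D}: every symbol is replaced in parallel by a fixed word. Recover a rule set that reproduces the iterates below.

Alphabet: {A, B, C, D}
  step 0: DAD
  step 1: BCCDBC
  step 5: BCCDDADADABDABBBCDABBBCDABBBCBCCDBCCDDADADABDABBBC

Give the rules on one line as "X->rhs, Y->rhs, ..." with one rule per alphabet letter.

A->CD, B->DA, C->B, D->BC

  step 0 ⇒ step 1: DAD ⇒ BC·CD·BC
    A ↦ CD
    D ↦ BC
    B ↦ DA  (constrained at step 1)
    C ↦ B  (constrained at step 1)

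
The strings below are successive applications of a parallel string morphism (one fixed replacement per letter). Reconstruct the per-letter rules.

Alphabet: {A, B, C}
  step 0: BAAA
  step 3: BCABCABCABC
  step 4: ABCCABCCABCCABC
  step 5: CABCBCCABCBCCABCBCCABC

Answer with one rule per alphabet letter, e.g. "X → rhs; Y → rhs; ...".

  step 4 ⇒ step 5: ABCCABCCABCCABC ⇒ C·A·BC·BC·C·A·BC·BC·C·A·BC·BC·C·A·BC
    A ↦ C
    B ↦ A
    C ↦ BC

A->C, B->A, C->BC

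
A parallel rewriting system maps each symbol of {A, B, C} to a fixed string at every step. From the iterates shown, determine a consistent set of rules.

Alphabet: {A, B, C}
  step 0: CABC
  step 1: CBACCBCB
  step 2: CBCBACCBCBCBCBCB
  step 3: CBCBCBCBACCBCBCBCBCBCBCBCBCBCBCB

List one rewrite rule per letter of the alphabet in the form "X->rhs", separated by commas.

A->AC, B->CB, C->CB

  step 2 ⇒ step 3: CBCBACCBCBCBCBCB ⇒ CB·CB·CB·CB·AC·CB·CB·CB·CB·CB·CB·CB·CB·CB·CB·CB
    A ↦ AC
    B ↦ CB
    C ↦ CB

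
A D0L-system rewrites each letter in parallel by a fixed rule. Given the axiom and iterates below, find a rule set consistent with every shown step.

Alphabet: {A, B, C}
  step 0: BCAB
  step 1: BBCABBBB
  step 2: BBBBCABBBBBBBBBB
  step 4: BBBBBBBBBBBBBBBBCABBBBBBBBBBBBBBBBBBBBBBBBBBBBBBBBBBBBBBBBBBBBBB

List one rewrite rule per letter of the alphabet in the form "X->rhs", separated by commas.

A->BB, B->BB, C->CA

  step 1 ⇒ step 2: BBCABBBB ⇒ BB·BB·CA·BB·BB·BB·BB·BB
    A ↦ BB
    B ↦ BB
    C ↦ CA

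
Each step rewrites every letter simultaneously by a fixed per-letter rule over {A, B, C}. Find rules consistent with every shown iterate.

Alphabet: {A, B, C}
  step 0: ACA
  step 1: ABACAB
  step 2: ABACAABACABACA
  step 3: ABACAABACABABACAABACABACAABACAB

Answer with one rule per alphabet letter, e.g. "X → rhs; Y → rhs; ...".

  step 2 ⇒ step 3: ABACAABACABACA ⇒ AB·ACA·AB·AC·AB·AB·ACA·AB·AC·AB·ACA·AB·AC·AB
    A ↦ AB
    B ↦ ACA
    C ↦ AC

A->AB, B->ACA, C->AC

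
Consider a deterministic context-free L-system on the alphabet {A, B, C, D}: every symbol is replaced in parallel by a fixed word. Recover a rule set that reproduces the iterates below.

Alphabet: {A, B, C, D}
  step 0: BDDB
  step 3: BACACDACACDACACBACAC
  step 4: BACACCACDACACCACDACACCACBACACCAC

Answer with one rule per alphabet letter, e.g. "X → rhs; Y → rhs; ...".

  step 3 ⇒ step 4: BACACDACACDACACBACAC ⇒ BA·C·AC·C·AC·DA·C·AC·C·AC·DA·C·AC·C·AC·BA·C·AC·C·AC
    A ↦ C
    B ↦ BA
    C ↦ AC
    D ↦ DA

A->C, B->BA, C->AC, D->DA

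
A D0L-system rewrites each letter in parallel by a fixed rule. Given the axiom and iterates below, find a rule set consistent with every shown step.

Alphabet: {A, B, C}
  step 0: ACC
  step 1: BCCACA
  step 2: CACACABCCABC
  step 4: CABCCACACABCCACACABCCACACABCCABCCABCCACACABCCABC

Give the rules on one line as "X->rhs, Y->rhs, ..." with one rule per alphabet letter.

A->BC, B->CA, C->CA

  step 1 ⇒ step 2: BCCACA ⇒ CA·CA·CA·BC·CA·BC
    A ↦ BC
    B ↦ CA
    C ↦ CA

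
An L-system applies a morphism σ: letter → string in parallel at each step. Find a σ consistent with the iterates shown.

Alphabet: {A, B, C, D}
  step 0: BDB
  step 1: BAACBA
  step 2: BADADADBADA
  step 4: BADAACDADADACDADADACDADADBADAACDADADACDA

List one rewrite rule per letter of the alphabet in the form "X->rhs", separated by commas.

A->DA, B->BA, C->D, D->AC

  step 1 ⇒ step 2: BAACBA ⇒ BA·DA·DA·D·BA·DA
    A ↦ DA
    B ↦ BA
    C ↦ D
  step 0 ⇒ step 1: BDB ⇒ BA·AC·BA
    D ↦ AC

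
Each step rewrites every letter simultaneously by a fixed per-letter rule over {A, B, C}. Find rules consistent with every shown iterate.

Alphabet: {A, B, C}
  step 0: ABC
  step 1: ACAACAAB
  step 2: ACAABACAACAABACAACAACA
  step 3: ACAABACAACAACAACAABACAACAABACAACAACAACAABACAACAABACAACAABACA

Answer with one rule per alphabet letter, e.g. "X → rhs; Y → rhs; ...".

  step 2 ⇒ step 3: ACAABACAACAABACAACAACA ⇒ ACA·AB·ACA·ACA·ACA·ACA·AB·ACA·ACA·AB·ACA·ACA·ACA·ACA·AB·ACA·ACA·AB·ACA·ACA·AB·ACA
    A ↦ ACA
    B ↦ ACA
    C ↦ AB

A->ACA, B->ACA, C->AB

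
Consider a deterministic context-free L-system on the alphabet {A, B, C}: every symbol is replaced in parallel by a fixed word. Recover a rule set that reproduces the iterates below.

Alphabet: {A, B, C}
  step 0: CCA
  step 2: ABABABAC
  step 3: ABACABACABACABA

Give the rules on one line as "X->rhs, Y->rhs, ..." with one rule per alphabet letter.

  step 2 ⇒ step 3: ABABABAC ⇒ AB·AC·AB·AC·AB·AC·AB·A
    A ↦ AB
    B ↦ AC
    C ↦ A

A->AB, B->AC, C->A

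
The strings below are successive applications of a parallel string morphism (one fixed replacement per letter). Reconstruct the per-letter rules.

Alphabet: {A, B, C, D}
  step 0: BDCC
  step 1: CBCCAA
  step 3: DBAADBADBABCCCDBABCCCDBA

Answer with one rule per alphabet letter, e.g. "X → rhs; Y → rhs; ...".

A->DBA, B->C, C->A, D->BCC

  step 0 ⇒ step 1: BDCC ⇒ C·BCC·A·A
    B ↦ C
    C ↦ A
    D ↦ BCC
    A ↦ DBA  (constrained at step 1)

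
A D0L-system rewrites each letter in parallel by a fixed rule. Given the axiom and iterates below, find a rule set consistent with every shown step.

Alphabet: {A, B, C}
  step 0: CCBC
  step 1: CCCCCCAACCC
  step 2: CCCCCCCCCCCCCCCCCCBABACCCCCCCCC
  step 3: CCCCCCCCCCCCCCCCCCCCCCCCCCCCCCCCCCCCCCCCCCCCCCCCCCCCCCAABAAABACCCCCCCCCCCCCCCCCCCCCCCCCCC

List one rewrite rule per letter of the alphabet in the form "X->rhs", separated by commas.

A->BA, B->AA, C->CCC

  step 2 ⇒ step 3: CCCCCCCCCCCCCCCCCCBABACCCCCCCCC ⇒ CCC·CCC·CCC·CCC·CCC·CCC·CCC·CCC·CCC·CCC·CCC·CCC·CCC·CCC·CCC·CCC·CCC·CCC·AA·BA·AA·BA·CCC·CCC·CCC·CCC·CCC·CCC·CCC·CCC·CCC
    A ↦ BA
    B ↦ AA
    C ↦ CCC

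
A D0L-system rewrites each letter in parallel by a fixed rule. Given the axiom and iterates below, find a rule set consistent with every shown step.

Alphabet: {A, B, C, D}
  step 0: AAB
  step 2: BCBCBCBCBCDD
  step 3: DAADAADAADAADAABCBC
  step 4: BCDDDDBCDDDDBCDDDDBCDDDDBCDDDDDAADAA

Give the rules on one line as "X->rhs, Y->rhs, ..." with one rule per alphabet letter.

A->DD, B->DA, C->A, D->BC

  step 3 ⇒ step 4: DAADAADAADAADAABCBC ⇒ BC·DD·DD·BC·DD·DD·BC·DD·DD·BC·DD·DD·BC·DD·DD·DA·A·DA·A
    A ↦ DD
    B ↦ DA
    C ↦ A
    D ↦ BC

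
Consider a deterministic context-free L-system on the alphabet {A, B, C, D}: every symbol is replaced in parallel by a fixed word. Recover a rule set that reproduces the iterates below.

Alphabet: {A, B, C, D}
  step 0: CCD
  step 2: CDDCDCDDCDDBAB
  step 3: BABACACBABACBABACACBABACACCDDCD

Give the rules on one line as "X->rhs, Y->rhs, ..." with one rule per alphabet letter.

A->D, B->CD, C->BAB, D->AC

  step 2 ⇒ step 3: CDDCDCDDCDDBAB ⇒ BAB·AC·AC·BAB·AC·BAB·AC·AC·BAB·AC·AC·CD·D·CD
    A ↦ D
    B ↦ CD
    C ↦ BAB
    D ↦ AC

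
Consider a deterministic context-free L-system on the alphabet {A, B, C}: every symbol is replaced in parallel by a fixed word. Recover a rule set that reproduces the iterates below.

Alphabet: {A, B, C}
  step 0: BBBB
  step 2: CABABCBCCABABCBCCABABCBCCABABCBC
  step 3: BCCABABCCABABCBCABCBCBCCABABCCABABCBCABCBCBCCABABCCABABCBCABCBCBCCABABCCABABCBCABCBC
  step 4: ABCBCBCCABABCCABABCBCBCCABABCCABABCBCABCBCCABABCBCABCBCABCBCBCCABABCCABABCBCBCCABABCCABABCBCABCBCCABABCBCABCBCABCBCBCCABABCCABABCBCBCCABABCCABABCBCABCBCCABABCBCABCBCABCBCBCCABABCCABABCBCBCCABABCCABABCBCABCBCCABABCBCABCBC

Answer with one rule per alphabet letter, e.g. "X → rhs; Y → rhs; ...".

  step 3 ⇒ step 4: BCCABABCCABABCBCABCBCBCCABABCCABABCBCABCBCBCCABABCCABABCBCABCBCBCCABABCCABABCBCABCBC ⇒ ABC·BC·BC·CAB·ABC·CAB·ABC·BC·BC·CAB·ABC·CAB·ABC·BC·ABC·BC·CAB·ABC·BC·ABC·BC·ABC·BC·BC·CAB·ABC·CAB·ABC·BC·BC·CAB·ABC·CAB·ABC·BC·ABC·BC·CAB·ABC·BC·ABC·BC·ABC·BC·BC·CAB·ABC·CAB·ABC·BC·BC·CAB·ABC·CAB·ABC·BC·ABC·BC·CAB·ABC·BC·ABC·BC·ABC·BC·BC·CAB·ABC·CAB·ABC·BC·BC·CAB·ABC·CAB·ABC·BC·ABC·BC·CAB·ABC·BC·ABC·BC
    A ↦ CAB
    B ↦ ABC
    C ↦ BC

A->CAB, B->ABC, C->BC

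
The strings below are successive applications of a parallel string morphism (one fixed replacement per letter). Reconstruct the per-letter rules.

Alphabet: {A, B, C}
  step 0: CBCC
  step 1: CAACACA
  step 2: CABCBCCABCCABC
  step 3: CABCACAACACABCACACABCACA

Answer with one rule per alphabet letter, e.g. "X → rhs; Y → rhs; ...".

A->BC, B->A, C->CA

  step 2 ⇒ step 3: CABCBCCABCCABC ⇒ CA·BC·A·CA·A·CA·CA·BC·A·CA·CA·BC·A·CA
    A ↦ BC
    B ↦ A
    C ↦ CA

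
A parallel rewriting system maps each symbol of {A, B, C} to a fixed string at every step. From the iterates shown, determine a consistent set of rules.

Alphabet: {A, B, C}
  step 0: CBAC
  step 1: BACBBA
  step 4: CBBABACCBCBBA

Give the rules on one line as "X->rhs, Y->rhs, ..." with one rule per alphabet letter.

  step 0 ⇒ step 1: CBAC ⇒ BA·C·B·BA
    A ↦ B
    B ↦ C
    C ↦ BA

A->B, B->C, C->BA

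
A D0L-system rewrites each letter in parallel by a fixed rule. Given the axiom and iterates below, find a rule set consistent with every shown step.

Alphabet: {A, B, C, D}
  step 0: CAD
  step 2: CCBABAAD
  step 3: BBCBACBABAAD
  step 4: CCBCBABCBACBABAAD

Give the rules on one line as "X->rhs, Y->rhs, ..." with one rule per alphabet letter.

  step 3 ⇒ step 4: BBCBACBABAAD ⇒ C·C·B·C·BA·B·C·BA·C·BA·BA·AD
    A ↦ BA
    B ↦ C
    C ↦ B
    D ↦ AD

A->BA, B->C, C->B, D->AD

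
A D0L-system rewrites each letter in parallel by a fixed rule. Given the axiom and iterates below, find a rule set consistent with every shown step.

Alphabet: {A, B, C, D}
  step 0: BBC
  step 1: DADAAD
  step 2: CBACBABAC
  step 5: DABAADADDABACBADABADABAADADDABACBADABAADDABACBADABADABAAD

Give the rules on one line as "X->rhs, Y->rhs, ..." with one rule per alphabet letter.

  step 1 ⇒ step 2: DADAAD ⇒ C·BA·C·BA·BA·C
    A ↦ BA
    D ↦ C
  step 0 ⇒ step 1: BBC ⇒ DA·DA·AD
    B ↦ DA
  step 0 ⇒ step 1: BBC ⇒ DA·DA·AD
    C ↦ AD

A->BA, B->DA, C->AD, D->C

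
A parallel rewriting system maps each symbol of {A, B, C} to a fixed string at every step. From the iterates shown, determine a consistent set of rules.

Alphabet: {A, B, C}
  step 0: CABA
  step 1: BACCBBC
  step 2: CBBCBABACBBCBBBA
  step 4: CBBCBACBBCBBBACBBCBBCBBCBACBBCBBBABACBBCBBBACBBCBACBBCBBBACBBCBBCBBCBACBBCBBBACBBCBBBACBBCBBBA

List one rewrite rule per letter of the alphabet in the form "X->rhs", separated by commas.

A->C, B->CBB, C->BA

  step 1 ⇒ step 2: BACCBBC ⇒ CBB·C·BA·BA·CBB·CBB·BA
    A ↦ C
    B ↦ CBB
    C ↦ BA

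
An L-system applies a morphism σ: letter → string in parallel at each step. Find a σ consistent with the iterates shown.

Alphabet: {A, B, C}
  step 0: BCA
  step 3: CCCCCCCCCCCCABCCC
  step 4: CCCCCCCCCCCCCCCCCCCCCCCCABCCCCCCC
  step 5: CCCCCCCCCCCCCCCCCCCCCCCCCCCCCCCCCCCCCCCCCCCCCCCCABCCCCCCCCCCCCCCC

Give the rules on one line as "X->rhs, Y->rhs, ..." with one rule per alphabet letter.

  step 4 ⇒ step 5: CCCCCCCCCCCCCCCCCCCCCCCCABCCCCCCC ⇒ CC·CC·CC·CC·CC·CC·CC·CC·CC·CC·CC·CC·CC·CC·CC·CC·CC·CC·CC·CC·CC·CC·CC·CC·AB·C·CC·CC·CC·CC·CC·CC·CC
    A ↦ AB
    B ↦ C
    C ↦ CC

A->AB, B->C, C->CC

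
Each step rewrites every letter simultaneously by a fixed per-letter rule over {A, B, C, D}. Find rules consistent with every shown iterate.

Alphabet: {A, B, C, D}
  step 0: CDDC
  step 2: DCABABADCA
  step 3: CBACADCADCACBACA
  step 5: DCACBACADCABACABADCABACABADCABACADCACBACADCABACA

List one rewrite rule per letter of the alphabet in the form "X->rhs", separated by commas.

  step 2 ⇒ step 3: DCABABADCA ⇒ C·BA·CA·D·CA·D·CA·C·BA·CA
    A ↦ CA
    B ↦ D
    C ↦ BA
    D ↦ C

A->CA, B->D, C->BA, D->C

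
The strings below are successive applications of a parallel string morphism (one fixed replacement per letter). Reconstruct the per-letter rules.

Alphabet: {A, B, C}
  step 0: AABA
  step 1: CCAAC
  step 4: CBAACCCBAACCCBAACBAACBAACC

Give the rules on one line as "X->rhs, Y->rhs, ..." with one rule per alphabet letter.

A->C, B->AA, C->CB

  step 0 ⇒ step 1: AABA ⇒ C·C·AA·C
    A ↦ C
    B ↦ AA
    C ↦ CB  (constrained at step 1)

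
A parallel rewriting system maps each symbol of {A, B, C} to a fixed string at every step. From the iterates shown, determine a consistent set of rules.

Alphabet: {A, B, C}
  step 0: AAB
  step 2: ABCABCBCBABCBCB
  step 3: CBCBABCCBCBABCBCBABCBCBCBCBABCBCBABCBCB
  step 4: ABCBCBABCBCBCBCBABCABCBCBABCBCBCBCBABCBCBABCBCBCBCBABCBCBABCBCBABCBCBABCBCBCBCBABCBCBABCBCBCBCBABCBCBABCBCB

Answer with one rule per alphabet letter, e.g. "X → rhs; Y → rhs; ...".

  step 3 ⇒ step 4: CBCBABCCBCBABCBCBABCBCBCBCBABCBCBABCBCB ⇒ ABC·BCB·ABC·BCB·C·BCB·ABC·ABC·BCB·ABC·BCB·C·BCB·ABC·BCB·ABC·BCB·C·BCB·ABC·BCB·ABC·BCB·ABC·BCB·ABC·BCB·C·BCB·ABC·BCB·ABC·BCB·C·BCB·ABC·BCB·ABC·BCB
    A ↦ C
    B ↦ BCB
    C ↦ ABC

A->C, B->BCB, C->ABC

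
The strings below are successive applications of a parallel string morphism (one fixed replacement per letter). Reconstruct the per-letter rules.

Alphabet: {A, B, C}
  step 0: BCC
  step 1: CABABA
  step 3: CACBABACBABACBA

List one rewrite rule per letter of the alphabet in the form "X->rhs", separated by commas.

  step 0 ⇒ step 1: BCC ⇒ CA·BA·BA
    B ↦ CA
    C ↦ BA
    A ↦ C  (constrained at step 1)

A->C, B->CA, C->BA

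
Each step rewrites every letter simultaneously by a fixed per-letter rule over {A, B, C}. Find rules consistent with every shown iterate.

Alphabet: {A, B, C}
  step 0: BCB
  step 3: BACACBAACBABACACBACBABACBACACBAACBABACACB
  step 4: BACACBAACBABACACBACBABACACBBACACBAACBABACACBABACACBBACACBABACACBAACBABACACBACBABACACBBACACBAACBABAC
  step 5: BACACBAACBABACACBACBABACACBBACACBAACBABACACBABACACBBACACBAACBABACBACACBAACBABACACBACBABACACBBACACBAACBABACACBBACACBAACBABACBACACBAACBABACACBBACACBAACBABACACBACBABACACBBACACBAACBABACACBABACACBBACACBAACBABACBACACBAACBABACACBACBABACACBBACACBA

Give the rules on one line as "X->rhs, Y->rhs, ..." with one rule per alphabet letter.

A->ACB, B->BAC, C->A

  step 4 ⇒ step 5: BACACBAACBABACACBACBABACACBBACACBAACBABACACBABACACBBACACBABACACBAACBABACACBACBABACACBBACACBAACBABAC ⇒ BAC·ACB·A·ACB·A·BAC·ACB·ACB·A·BAC·ACB·BAC·ACB·A·ACB·A·BAC·ACB·A·BAC·ACB·BAC·ACB·A·ACB·A·BAC·BAC·ACB·A·ACB·A·BAC·ACB·ACB·A·BAC·ACB·BAC·ACB·A·ACB·A·BAC·ACB·BAC·ACB·A·ACB·A·BAC·BAC·ACB·A·ACB·A·BAC·ACB·BAC·ACB·A·ACB·A·BAC·ACB·ACB·A·BAC·ACB·BAC·ACB·A·ACB·A·BAC·ACB·A·BAC·ACB·BAC·ACB·A·ACB·A·BAC·BAC·ACB·A·ACB·A·BAC·ACB·ACB·A·BAC·ACB·BAC·ACB·A
    A ↦ ACB
    B ↦ BAC
    C ↦ A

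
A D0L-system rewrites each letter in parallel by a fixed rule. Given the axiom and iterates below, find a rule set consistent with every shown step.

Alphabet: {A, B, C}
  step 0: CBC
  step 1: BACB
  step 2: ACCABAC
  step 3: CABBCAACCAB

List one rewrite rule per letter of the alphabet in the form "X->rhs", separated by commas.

A->CA, B->AC, C->B

  step 2 ⇒ step 3: ACCABAC ⇒ CA·B·B·CA·AC·CA·B
    A ↦ CA
    B ↦ AC
    C ↦ B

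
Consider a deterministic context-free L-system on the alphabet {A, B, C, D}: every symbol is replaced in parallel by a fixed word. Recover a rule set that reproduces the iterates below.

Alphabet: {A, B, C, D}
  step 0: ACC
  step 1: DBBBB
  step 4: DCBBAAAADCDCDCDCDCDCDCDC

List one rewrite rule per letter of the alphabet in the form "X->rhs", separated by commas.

  step 0 ⇒ step 1: ACC ⇒ D·BB·BB
    A ↦ D
    C ↦ BB
    B ↦ AA  (constrained at step 1)
    D ↦ DC  (constrained at step 1)

A->D, B->AA, C->BB, D->DC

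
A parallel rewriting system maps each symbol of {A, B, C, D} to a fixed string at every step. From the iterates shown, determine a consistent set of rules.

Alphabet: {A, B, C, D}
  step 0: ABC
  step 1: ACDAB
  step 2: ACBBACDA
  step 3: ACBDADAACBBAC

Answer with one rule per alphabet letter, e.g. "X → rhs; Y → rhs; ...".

  step 2 ⇒ step 3: ACBBACDA ⇒ AC·B·DA·DA·AC·B·B·AC
    A ↦ AC
    B ↦ DA
    C ↦ B
    D ↦ B

A->AC, B->DA, C->B, D->B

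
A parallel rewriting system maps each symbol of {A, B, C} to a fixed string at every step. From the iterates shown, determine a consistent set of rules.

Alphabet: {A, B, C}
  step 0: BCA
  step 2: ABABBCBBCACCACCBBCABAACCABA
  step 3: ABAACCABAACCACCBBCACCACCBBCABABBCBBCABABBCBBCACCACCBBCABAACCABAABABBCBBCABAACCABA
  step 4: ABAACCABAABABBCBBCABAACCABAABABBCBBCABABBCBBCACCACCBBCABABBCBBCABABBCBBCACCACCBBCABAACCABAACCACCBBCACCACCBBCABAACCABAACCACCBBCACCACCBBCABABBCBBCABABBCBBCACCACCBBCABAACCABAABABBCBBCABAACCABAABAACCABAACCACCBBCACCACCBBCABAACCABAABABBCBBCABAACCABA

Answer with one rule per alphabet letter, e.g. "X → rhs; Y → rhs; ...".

A->ABA, B->ACC, C->BBC

  step 3 ⇒ step 4: ABAACCABAACCACCBBCACCACCBBCABABBCBBCABABBCBBCACCACCBBCABAACCABAABABBCBBCABAACCABA ⇒ ABA·ACC·ABA·ABA·BBC·BBC·ABA·ACC·ABA·ABA·BBC·BBC·ABA·BBC·BBC·ACC·ACC·BBC·ABA·BBC·BBC·ABA·BBC·BBC·ACC·ACC·BBC·ABA·ACC·ABA·ACC·ACC·BBC·ACC·ACC·BBC·ABA·ACC·ABA·ACC·ACC·BBC·ACC·ACC·BBC·ABA·BBC·BBC·ABA·BBC·BBC·ACC·ACC·BBC·ABA·ACC·ABA·ABA·BBC·BBC·ABA·ACC·ABA·ABA·ACC·ABA·ACC·ACC·BBC·ACC·ACC·BBC·ABA·ACC·ABA·ABA·BBC·BBC·ABA·ACC·ABA
    A ↦ ABA
    B ↦ ACC
    C ↦ BBC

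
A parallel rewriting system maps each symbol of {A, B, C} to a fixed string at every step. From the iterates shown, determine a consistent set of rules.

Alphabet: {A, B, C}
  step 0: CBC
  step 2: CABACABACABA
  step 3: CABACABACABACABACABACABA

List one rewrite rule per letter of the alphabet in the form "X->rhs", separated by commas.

  step 2 ⇒ step 3: CABACABACABA ⇒ CA·BA·CA·BA·CA·BA·CA·BA·CA·BA·CA·BA
    A ↦ BA
    B ↦ CA
    C ↦ CA

A->BA, B->CA, C->CA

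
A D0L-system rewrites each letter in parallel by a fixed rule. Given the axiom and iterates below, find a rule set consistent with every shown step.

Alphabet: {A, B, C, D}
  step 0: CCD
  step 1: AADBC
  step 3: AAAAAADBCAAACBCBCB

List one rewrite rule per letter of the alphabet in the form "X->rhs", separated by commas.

  step 0 ⇒ step 1: CCD ⇒ A·A·DBC
    C ↦ A
    D ↦ DBC
    A ↦ CB  (constrained at step 1)
    B ↦ AA  (constrained at step 1)

A->CB, B->AA, C->A, D->DBC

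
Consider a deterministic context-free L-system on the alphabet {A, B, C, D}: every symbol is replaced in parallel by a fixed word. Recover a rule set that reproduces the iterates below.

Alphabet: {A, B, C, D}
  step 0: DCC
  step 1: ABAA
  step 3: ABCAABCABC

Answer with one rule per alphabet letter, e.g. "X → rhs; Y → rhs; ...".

A->DB, B->C, C->A, D->AB

  step 0 ⇒ step 1: DCC ⇒ AB·A·A
    C ↦ A
    D ↦ AB
    A ↦ DB  (constrained at step 1)
    B ↦ C  (constrained at step 1)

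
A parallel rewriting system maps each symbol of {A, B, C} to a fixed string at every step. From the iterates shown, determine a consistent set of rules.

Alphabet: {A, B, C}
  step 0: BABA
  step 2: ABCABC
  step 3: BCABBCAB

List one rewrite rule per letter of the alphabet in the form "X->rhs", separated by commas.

  step 2 ⇒ step 3: ABCABC ⇒ B·C·AB·B·C·AB
    A ↦ B
    B ↦ C
    C ↦ AB

A->B, B->C, C->AB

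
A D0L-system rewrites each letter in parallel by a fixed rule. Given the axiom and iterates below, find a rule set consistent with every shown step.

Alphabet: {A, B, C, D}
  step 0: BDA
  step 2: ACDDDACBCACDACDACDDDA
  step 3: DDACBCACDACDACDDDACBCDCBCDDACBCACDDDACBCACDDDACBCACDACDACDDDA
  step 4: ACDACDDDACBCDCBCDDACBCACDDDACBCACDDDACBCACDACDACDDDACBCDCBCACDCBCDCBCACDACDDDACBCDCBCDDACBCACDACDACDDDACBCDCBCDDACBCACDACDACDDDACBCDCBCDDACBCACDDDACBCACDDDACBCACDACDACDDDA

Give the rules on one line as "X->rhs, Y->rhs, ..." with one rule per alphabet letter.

A->DDA, B->D, C->CBC, D->ACD

  step 3 ⇒ step 4: DDACBCACDACDACDDDACBCDCBCDDACBCACDDDACBCACDDDACBCACDACDACDDDA ⇒ ACD·ACD·DDA·CBC·D·CBC·DDA·CBC·ACD·DDA·CBC·ACD·DDA·CBC·ACD·ACD·ACD·DDA·CBC·D·CBC·ACD·CBC·D·CBC·ACD·ACD·DDA·CBC·D·CBC·DDA·CBC·ACD·ACD·ACD·DDA·CBC·D·CBC·DDA·CBC·ACD·ACD·ACD·DDA·CBC·D·CBC·DDA·CBC·ACD·DDA·CBC·ACD·DDA·CBC·ACD·ACD·ACD·DDA
    A ↦ DDA
    B ↦ D
    C ↦ CBC
    D ↦ ACD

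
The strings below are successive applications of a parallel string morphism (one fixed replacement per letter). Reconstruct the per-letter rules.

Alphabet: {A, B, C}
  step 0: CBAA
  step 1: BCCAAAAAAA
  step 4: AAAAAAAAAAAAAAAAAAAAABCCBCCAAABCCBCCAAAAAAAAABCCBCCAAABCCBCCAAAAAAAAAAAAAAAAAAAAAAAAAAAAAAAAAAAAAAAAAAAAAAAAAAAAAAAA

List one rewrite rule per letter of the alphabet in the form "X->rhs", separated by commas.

  step 0 ⇒ step 1: CBAA ⇒ BCC·AAA·AA·AA
    A ↦ AA
    B ↦ AAA
    C ↦ BCC

A->AA, B->AAA, C->BCC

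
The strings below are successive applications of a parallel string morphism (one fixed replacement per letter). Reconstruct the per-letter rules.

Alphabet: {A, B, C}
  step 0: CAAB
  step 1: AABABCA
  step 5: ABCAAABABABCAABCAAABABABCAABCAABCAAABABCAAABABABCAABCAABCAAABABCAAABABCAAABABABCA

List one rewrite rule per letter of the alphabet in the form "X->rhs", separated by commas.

A->AB, B->CA, C->A

  step 0 ⇒ step 1: CAAB ⇒ A·AB·AB·CA
    A ↦ AB
    B ↦ CA
    C ↦ A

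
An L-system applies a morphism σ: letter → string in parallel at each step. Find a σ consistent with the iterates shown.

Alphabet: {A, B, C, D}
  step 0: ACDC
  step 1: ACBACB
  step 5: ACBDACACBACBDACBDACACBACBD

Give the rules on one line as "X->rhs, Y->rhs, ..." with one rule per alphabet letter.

A->AC, B->D, C->B, D->AC

  step 0 ⇒ step 1: ACDC ⇒ AC·B·AC·B
    A ↦ AC
    C ↦ B
    D ↦ AC
    B ↦ D  (constrained at step 1)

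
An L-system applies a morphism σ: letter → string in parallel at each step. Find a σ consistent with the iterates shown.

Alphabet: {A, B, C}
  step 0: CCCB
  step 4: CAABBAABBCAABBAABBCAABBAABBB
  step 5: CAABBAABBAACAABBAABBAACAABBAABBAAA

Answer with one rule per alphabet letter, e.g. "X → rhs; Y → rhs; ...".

  step 4 ⇒ step 5: CAABBAABBCAABBAABBCAABBAABBB ⇒ CAA·B·B·A·A·B·B·A·A·CAA·B·B·A·A·B·B·A·A·CAA·B·B·A·A·B·B·A·A·A
    A ↦ B
    B ↦ A
    C ↦ CAA

A->B, B->A, C->CAA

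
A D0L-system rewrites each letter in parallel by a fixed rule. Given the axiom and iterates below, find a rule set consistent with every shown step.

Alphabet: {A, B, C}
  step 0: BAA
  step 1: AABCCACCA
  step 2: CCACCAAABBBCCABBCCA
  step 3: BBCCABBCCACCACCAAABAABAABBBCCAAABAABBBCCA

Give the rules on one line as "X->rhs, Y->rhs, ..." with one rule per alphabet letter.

A->CCA, B->AAB, C->B

  step 2 ⇒ step 3: CCACCAAABBBCCABBCCA ⇒ B·B·CCA·B·B·CCA·CCA·CCA·AAB·AAB·AAB·B·B·CCA·AAB·AAB·B·B·CCA
    A ↦ CCA
    B ↦ AAB
    C ↦ B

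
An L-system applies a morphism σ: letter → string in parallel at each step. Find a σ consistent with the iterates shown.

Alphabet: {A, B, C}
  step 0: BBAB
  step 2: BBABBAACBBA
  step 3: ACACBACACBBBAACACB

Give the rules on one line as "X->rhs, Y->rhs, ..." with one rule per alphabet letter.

A->B, B->AC, C->BA

  step 2 ⇒ step 3: BBABBAACBBA ⇒ AC·AC·B·AC·AC·B·B·BA·AC·AC·B
    A ↦ B
    B ↦ AC
    C ↦ BA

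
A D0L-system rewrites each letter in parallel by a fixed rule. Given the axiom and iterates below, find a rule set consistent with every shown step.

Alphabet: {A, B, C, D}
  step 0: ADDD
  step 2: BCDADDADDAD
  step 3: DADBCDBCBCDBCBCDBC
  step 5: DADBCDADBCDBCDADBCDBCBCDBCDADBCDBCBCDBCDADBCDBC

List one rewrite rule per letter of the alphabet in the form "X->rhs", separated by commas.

A->D, B->D, C->AD, D->BC

  step 2 ⇒ step 3: BCDADDADDAD ⇒ D·AD·BC·D·BC·BC·D·BC·BC·D·BC
    A ↦ D
    B ↦ D
    C ↦ AD
    D ↦ BC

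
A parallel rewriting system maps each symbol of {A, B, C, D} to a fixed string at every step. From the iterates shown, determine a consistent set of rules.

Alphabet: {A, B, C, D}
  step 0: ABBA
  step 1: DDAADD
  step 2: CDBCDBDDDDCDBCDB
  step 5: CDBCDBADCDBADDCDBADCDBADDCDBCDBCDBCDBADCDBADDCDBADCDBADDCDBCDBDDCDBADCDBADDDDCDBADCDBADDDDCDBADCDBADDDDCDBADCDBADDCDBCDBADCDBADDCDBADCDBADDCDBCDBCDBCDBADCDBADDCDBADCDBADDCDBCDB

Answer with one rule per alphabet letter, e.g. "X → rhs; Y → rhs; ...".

  step 1 ⇒ step 2: DDAADD ⇒ CDB·CDB·DD·DD·CDB·CDB
    A ↦ DD
    D ↦ CDB
  step 0 ⇒ step 1: ABBA ⇒ DD·A·A·DD
    B ↦ A
    C ↦ AD  (constrained at step 2)

A->DD, B->A, C->AD, D->CDB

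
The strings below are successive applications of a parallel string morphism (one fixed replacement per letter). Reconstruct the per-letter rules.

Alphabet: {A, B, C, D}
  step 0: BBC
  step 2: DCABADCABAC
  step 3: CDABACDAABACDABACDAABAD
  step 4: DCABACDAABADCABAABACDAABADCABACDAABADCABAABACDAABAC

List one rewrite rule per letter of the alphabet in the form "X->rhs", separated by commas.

A->ABA, B->CDA, C->D, D->C

  step 3 ⇒ step 4: CDABACDAABACDABACDAABAD ⇒ D·C·ABA·CDA·ABA·D·C·ABA·ABA·CDA·ABA·D·C·ABA·CDA·ABA·D·C·ABA·ABA·CDA·ABA·C
    A ↦ ABA
    B ↦ CDA
    C ↦ D
    D ↦ C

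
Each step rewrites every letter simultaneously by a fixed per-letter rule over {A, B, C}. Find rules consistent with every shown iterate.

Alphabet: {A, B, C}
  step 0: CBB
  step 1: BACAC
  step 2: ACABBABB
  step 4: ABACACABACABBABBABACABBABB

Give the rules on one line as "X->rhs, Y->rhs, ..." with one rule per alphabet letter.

A->AB, B->AC, C->B

  step 1 ⇒ step 2: BACAC ⇒ AC·AB·B·AB·B
    A ↦ AB
    B ↦ AC
    C ↦ B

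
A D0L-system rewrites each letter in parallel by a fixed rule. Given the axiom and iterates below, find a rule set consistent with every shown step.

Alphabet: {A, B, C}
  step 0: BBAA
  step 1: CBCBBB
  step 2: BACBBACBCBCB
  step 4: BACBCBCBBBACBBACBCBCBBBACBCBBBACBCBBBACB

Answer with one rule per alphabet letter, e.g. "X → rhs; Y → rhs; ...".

  step 1 ⇒ step 2: CBCBBB ⇒ BA·CB·BA·CB·CB·CB
    B ↦ CB
    C ↦ BA
  step 0 ⇒ step 1: BBAA ⇒ CB·CB·B·B
    A ↦ B

A->B, B->CB, C->BA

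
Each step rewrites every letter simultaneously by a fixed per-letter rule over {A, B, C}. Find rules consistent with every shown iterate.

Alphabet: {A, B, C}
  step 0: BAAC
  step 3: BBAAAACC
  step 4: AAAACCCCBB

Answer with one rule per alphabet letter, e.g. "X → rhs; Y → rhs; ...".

A->C, B->AA, C->B

  step 3 ⇒ step 4: BBAAAACC ⇒ AA·AA·C·C·C·C·B·B
    A ↦ C
    B ↦ AA
    C ↦ B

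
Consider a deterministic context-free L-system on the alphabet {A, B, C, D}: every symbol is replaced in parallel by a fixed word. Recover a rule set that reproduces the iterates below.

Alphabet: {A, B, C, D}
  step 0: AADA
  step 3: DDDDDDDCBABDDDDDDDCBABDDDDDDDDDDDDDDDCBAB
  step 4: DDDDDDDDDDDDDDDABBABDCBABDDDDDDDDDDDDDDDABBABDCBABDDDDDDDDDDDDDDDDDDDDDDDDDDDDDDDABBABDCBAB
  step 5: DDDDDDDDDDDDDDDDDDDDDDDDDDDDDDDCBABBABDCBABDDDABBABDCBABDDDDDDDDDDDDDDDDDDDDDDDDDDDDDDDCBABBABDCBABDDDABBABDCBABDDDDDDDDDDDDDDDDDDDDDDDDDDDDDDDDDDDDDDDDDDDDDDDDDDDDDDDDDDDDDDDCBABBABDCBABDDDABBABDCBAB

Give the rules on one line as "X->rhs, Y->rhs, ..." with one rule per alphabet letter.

  step 4 ⇒ step 5: DDDDDDDDDDDDDDDABBABDCBABDDDDDDDDDDDDDDDABBABDCBABDDDDDDDDDDDDDDDDDDDDDDDDDDDDDDDABBABDCBAB ⇒ DD·DD·DD·DD·DD·DD·DD·DD·DD·DD·DD·DD·DD·DD·DD·DC·BAB·BAB·DC·BAB·DD·DAB·BAB·DC·BAB·DD·DD·DD·DD·DD·DD·DD·DD·DD·DD·DD·DD·DD·DD·DD·DC·BAB·BAB·DC·BAB·DD·DAB·BAB·DC·BAB·DD·DD·DD·DD·DD·DD·DD·DD·DD·DD·DD·DD·DD·DD·DD·DD·DD·DD·DD·DD·DD·DD·DD·DD·DD·DD·DD·DD·DD·DD·DD·DC·BAB·BAB·DC·BAB·DD·DAB·BAB·DC·BAB
    A ↦ DC
    B ↦ BAB
    C ↦ DAB
    D ↦ DD

A->DC, B->BAB, C->DAB, D->DD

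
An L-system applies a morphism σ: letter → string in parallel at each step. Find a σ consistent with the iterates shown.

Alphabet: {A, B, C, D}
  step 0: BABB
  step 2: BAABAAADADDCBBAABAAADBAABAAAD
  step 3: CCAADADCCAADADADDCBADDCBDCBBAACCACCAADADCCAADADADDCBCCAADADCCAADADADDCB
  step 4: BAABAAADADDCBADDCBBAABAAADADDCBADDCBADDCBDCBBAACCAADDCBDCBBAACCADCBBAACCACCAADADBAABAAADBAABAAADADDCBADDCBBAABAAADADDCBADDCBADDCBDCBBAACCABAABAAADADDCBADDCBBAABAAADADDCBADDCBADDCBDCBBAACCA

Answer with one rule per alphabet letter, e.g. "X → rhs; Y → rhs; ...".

A->AD, B->CCA, C->BAA, D->DCB

  step 3 ⇒ step 4: CCAADADCCAADADADDCBADDCBDCBBAACCACCAADADCCAADADADDCBCCAADADCCAADADADDCB ⇒ BAA·BAA·AD·AD·DCB·AD·DCB·BAA·BAA·AD·AD·DCB·AD·DCB·AD·DCB·DCB·BAA·CCA·AD·DCB·DCB·BAA·CCA·DCB·BAA·CCA·CCA·AD·AD·BAA·BAA·AD·BAA·BAA·AD·AD·DCB·AD·DCB·BAA·BAA·AD·AD·DCB·AD·DCB·AD·DCB·DCB·BAA·CCA·BAA·BAA·AD·AD·DCB·AD·DCB·BAA·BAA·AD·AD·DCB·AD·DCB·AD·DCB·DCB·BAA·CCA
    A ↦ AD
    B ↦ CCA
    C ↦ BAA
    D ↦ DCB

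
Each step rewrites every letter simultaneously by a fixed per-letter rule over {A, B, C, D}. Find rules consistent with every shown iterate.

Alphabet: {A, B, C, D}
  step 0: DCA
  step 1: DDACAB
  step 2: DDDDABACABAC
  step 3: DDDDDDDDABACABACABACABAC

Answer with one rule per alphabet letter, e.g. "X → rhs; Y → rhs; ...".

  step 2 ⇒ step 3: DDDDABACABAC ⇒ DD·DD·DD·DD·AB·AC·AB·AC·AB·AC·AB·AC
    A ↦ AB
    B ↦ AC
    C ↦ AC
    D ↦ DD

A->AB, B->AC, C->AC, D->DD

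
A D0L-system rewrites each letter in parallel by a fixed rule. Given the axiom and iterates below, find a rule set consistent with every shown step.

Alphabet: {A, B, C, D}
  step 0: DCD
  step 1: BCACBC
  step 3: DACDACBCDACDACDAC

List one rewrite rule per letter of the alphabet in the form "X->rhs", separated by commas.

  step 0 ⇒ step 1: DCD ⇒ BC·AC·BC
    C ↦ AC
    D ↦ BC
    A ↦ D  (constrained at step 1)
    B ↦ AC  (constrained at step 1)

A->D, B->AC, C->AC, D->BC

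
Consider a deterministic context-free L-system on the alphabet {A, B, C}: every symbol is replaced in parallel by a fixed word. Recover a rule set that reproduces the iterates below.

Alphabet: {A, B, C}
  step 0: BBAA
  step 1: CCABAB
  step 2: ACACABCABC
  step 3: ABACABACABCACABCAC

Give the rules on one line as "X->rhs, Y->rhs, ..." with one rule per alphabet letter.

  step 2 ⇒ step 3: ACACABCABC ⇒ AB·AC·AB·AC·AB·C·AC·AB·C·AC
    A ↦ AB
    B ↦ C
    C ↦ AC

A->AB, B->C, C->AC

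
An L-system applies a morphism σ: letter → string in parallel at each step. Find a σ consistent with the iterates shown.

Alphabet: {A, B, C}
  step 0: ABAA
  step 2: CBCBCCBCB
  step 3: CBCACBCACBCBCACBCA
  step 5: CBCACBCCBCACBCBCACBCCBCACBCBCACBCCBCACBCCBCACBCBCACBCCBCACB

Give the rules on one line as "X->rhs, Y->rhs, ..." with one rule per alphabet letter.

A->C, B->CA, C->CB

  step 2 ⇒ step 3: CBCBCCBCB ⇒ CB·CA·CB·CA·CB·CB·CA·CB·CA
    B ↦ CA
    C ↦ CB
    A ↦ C  (constrained at step 0)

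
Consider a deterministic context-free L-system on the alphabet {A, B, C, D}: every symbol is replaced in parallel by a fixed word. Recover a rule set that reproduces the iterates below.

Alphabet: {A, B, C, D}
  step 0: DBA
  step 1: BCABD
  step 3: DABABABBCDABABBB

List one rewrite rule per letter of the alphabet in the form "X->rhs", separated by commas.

A->D, B->AB, C->BB, D->BC

  step 0 ⇒ step 1: DBA ⇒ BC·AB·D
    A ↦ D
    B ↦ AB
    D ↦ BC
    C ↦ BB  (constrained at step 1)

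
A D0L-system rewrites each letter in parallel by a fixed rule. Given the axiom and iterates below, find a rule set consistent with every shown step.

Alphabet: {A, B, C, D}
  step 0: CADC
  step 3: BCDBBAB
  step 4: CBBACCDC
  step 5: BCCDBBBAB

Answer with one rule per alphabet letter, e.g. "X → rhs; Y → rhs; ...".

A->D, B->C, C->B, D->BA

  step 4 ⇒ step 5: CBBACCDC ⇒ B·C·C·D·B·B·BA·B
    A ↦ D
    B ↦ C
    C ↦ B
    D ↦ BA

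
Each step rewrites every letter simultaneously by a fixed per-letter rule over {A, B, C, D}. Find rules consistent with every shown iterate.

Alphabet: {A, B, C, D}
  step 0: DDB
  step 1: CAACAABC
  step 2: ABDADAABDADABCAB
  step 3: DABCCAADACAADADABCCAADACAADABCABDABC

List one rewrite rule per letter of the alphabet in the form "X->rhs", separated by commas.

  step 2 ⇒ step 3: ABDADAABDADABCAB ⇒ DA·BC·CAA·DA·CAA·DA·DA·BC·CAA·DA·CAA·DA·BC·AB·DA·BC
    A ↦ DA
    B ↦ BC
    C ↦ AB
    D ↦ CAA

A->DA, B->BC, C->AB, D->CAA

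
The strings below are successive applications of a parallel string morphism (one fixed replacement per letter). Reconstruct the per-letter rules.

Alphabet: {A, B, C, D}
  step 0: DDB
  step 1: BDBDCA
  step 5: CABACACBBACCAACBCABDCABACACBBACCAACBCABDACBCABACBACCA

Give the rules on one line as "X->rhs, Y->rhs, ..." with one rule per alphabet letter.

A->B, B->CA, C->AC, D->BD

  step 0 ⇒ step 1: DDB ⇒ BD·BD·CA
    B ↦ CA
    D ↦ BD
    A ↦ B  (constrained at step 1)
    C ↦ AC  (constrained at step 1)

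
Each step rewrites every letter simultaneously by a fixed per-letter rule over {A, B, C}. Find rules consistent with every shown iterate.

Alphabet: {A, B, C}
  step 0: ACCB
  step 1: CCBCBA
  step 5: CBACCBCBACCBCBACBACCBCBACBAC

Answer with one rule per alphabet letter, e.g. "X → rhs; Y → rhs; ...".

A->C, B->A, C->CB

  step 0 ⇒ step 1: ACCB ⇒ C·CB·CB·A
    A ↦ C
    B ↦ A
    C ↦ CB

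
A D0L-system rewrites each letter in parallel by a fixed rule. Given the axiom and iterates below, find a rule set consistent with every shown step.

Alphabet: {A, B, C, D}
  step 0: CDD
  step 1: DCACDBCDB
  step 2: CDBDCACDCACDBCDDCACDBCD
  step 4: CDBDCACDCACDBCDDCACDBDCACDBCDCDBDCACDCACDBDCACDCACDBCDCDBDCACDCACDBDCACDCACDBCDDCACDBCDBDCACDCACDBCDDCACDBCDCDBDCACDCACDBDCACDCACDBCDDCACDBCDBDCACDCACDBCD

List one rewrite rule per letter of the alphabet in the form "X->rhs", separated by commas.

A->C, B->CD, C->DCA, D->CDB

  step 1 ⇒ step 2: DCACDBCDB ⇒ CDB·DCA·C·DCA·CDB·CD·DCA·CDB·CD
    A ↦ C
    B ↦ CD
    C ↦ DCA
    D ↦ CDB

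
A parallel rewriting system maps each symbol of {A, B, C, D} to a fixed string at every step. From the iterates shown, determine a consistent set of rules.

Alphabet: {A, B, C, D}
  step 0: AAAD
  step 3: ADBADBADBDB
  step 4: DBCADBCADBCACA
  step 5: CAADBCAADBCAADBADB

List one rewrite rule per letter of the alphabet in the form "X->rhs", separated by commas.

A->DB, B->A, C->A, D->C

  step 4 ⇒ step 5: DBCADBCADBCACA ⇒ C·A·A·DB·C·A·A·DB·C·A·A·DB·A·DB
    A ↦ DB
    B ↦ A
    C ↦ A
    D ↦ C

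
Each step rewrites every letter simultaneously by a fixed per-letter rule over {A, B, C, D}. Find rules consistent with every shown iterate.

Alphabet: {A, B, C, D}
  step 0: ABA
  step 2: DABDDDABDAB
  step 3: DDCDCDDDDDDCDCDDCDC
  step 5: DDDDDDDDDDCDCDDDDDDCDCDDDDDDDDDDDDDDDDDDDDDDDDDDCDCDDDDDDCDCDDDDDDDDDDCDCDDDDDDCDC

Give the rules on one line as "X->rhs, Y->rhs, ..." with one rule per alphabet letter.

A->C, B->DC, C->DAB, D->DD

  step 2 ⇒ step 3: DABDDDABDAB ⇒ DD·C·DC·DD·DD·DD·C·DC·DD·C·DC
    A ↦ C
    B ↦ DC
    D ↦ DD
    C ↦ DAB  (constrained at step 3)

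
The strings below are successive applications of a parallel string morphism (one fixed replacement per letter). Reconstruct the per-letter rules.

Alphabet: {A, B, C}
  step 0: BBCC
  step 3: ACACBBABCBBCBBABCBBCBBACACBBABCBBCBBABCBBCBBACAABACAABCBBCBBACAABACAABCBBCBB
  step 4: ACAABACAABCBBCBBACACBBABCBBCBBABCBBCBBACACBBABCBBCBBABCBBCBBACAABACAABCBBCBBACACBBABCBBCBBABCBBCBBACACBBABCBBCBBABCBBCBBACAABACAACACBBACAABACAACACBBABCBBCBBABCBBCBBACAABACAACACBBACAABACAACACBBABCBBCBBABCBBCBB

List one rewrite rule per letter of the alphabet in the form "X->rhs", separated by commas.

A->ACA, B->CBB, C->AB

  step 3 ⇒ step 4: ACACBBABCBBCBBABCBBCBBACACBBABCBBCBBABCBBCBBACAABACAABCBBCBBACAABACAABCBBCBB ⇒ ACA·AB·ACA·AB·CBB·CBB·ACA·CBB·AB·CBB·CBB·AB·CBB·CBB·ACA·CBB·AB·CBB·CBB·AB·CBB·CBB·ACA·AB·ACA·AB·CBB·CBB·ACA·CBB·AB·CBB·CBB·AB·CBB·CBB·ACA·CBB·AB·CBB·CBB·AB·CBB·CBB·ACA·AB·ACA·ACA·CBB·ACA·AB·ACA·ACA·CBB·AB·CBB·CBB·AB·CBB·CBB·ACA·AB·ACA·ACA·CBB·ACA·AB·ACA·ACA·CBB·AB·CBB·CBB·AB·CBB·CBB
    A ↦ ACA
    B ↦ CBB
    C ↦ AB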